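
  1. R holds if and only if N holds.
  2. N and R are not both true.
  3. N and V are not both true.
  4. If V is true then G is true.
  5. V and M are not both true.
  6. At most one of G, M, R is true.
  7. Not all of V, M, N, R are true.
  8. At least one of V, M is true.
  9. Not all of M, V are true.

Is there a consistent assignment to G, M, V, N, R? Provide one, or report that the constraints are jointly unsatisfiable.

G = False; M = True; V = False; N = False; R = False

  (1) R=F, N=F — same ✓
  (2) N=F, R=F — not both ✓
  (3) N=F, V=F — not both ✓
  (4) V=F ⇒ G: vacuous ✓
  (5) V=F, M=T — not both ✓
  (6) {G, M, R}: 1 true — at most one ✓
  (7) {V, M, N, R}: 1/4 true — not all ✓
  (8) {V, M}: 1 true — at least one ✓
  (9) {M, V}: 1/2 true — not all ✓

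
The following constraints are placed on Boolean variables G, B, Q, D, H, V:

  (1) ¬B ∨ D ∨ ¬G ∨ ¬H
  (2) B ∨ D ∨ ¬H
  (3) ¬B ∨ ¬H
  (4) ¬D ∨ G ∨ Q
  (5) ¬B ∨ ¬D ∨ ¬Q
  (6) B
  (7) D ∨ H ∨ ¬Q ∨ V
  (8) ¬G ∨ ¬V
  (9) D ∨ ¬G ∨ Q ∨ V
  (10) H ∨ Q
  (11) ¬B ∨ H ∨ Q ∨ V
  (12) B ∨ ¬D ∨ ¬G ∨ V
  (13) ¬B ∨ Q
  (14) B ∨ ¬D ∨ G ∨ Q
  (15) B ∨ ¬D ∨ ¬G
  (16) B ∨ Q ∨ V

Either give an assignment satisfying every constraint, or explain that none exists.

G: False, B: True, Q: True, D: False, H: False, V: True

Unit clause (B) forces B = True.
In (¬B ∨ Q) only Q is left, so Q = True.
In (¬B ∨ ¬H) only ¬H is left, so H = False.
In (¬B ∨ ¬D ∨ ¬Q) only ¬D is left, so D = False.
In (D ∨ H ∨ ¬Q ∨ V) only V is left, so V = True.
In (¬G ∨ ¬V) only ¬G is left, so G = False.
All clauses satisfied.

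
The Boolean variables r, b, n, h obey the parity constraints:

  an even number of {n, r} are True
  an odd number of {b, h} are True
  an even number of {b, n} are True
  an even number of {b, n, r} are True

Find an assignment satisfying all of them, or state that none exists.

r=F, b=F, n=F, h=T

{n, r}: 0 true → even ✓
{b, h}: 1 true → odd ✓
{b, n}: 0 true → even ✓
{b, n, r}: 0 true → even ✓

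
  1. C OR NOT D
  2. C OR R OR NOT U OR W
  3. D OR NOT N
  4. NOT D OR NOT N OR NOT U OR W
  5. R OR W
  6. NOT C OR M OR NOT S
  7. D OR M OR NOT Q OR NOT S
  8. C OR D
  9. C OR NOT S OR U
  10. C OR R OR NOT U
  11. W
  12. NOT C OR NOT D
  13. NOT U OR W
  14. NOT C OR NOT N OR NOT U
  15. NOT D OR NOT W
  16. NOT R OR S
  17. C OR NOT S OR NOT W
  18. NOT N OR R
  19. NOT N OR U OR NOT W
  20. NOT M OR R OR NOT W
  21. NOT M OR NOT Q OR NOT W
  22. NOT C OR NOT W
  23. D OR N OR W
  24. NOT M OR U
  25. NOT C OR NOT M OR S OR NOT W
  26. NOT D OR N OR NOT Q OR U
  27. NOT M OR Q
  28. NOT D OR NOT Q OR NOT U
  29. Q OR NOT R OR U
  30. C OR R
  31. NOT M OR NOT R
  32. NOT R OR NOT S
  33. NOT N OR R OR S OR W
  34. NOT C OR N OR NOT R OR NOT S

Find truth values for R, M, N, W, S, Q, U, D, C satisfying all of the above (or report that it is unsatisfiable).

Unsatisfiable — no assignment works.

Case C = True:
  (W) forces W = True.
  Clause (NOT C OR NOT W) is falsified — contradiction.
Case C = False:
  (C OR NOT D) forces D = False.
  Clause (C OR D) is falsified — contradiction.
Both cases fail, so the formula is unsatisfiable.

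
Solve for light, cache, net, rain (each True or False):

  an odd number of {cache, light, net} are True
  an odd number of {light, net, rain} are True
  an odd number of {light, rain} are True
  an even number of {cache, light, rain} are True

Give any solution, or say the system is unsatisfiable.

light=F, cache=T, net=F, rain=T

{cache, light, net}: 1 true → odd ✓
{light, net, rain}: 1 true → odd ✓
{light, rain}: 1 true → odd ✓
{cache, light, rain}: 2 true → even ✓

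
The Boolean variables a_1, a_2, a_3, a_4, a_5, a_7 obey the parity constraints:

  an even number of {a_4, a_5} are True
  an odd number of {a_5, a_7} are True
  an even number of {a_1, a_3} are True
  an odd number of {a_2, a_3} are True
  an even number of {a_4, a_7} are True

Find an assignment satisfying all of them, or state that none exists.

UNSATISFIABLE

Adding constraints 1, 2, 5 mod 2: every variable appears an even number of times on the left, so the left side is 0.
But the right sides sum to 1 (mod 2). 0 ≠ 1 — the system is inconsistent.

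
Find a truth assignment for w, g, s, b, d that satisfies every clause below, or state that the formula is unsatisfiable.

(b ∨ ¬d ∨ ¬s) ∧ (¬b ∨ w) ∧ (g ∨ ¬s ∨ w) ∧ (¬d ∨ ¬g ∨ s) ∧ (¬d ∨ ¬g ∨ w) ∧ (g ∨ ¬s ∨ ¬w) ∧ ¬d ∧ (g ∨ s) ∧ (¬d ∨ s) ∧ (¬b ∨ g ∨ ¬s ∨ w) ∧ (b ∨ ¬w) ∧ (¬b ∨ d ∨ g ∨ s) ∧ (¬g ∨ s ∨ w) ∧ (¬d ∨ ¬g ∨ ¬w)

Unit clause (¬d) forces d = False.
Set w = True.
  then (b ∨ ¬w) forces b = True.
Try g = False:
  (g ∨ ¬s ∨ ¬w) forces s = False.
  clause (g ∨ s) is falsified — backtrack.
So g = True.
Set s = True.
All clauses satisfied.

w = True, g = True, s = True, b = True, d = False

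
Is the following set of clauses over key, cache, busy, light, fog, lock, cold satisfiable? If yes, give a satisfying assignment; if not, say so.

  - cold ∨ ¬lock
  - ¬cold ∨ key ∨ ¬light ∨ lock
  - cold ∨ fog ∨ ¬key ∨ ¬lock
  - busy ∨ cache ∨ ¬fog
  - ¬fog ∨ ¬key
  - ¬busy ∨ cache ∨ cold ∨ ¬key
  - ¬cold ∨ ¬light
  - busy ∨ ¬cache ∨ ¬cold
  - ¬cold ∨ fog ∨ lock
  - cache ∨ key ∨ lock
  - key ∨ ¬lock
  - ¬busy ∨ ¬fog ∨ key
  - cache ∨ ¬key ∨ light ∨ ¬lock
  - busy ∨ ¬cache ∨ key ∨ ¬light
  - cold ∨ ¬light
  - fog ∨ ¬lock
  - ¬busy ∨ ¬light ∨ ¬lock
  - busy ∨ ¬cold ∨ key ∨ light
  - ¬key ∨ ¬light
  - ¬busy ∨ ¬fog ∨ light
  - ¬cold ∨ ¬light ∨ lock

key=F; cache=T; busy=T; light=F; fog=F; lock=F; cold=F

Set key = False.
  then (key ∨ ¬lock) forces lock = False.
  then (cache ∨ key ∨ lock) forces cache = True.
Set busy = True.
  then (¬busy ∨ ¬fog ∨ key) forces fog = False.
  then (¬cold ∨ fog ∨ lock) forces cold = False.
  then (cold ∨ ¬light) forces light = False.
All clauses satisfied.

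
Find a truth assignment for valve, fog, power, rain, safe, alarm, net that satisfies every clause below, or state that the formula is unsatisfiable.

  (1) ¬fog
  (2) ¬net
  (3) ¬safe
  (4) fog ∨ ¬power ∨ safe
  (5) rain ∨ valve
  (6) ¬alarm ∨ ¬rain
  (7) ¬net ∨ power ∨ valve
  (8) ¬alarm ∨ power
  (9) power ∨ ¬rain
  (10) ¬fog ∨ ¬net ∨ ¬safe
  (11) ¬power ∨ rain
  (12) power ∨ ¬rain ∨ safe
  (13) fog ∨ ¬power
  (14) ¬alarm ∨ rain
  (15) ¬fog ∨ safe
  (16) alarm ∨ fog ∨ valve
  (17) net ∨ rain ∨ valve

valve = True, fog = False, power = False, rain = False, safe = False, alarm = False, net = False

Unit clause (¬fog) forces fog = False.
Unit clause (¬net) forces net = False.
Unit clause (¬safe) forces safe = False.
In (fog ∨ ¬power ∨ safe) only ¬power is left, so power = False.
In (¬alarm ∨ power) only ¬alarm is left, so alarm = False.
In (power ∨ ¬rain) only ¬rain is left, so rain = False.
In (alarm ∨ fog ∨ valve) only valve is left, so valve = True.
All clauses satisfied.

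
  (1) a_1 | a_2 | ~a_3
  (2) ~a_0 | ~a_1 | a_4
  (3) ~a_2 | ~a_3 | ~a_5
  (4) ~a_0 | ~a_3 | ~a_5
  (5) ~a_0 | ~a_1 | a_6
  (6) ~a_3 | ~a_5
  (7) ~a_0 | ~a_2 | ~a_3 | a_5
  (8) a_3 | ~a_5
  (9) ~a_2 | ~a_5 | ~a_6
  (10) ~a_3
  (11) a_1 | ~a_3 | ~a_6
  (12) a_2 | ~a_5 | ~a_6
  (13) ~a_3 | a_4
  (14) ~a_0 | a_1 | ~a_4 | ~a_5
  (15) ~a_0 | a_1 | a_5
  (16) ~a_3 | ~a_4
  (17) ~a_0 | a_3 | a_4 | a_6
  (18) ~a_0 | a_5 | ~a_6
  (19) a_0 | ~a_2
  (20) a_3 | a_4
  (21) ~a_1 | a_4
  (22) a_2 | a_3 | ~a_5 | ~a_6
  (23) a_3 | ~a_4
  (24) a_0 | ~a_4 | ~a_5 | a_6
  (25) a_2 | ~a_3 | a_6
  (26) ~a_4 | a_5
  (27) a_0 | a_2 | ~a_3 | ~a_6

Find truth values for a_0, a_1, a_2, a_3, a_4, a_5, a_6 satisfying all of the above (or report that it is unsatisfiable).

Case a_3 = True:
  Clause (~a_3) is falsified — contradiction.
Case a_3 = False:
  (a_3 | ~a_5) forces a_5 = False.
  (a_3 | a_4) forces a_4 = True.
  Clause (a_3 | ~a_4) is falsified — contradiction.
Both cases fail, so the formula is unsatisfiable.

The formula is unsatisfiable.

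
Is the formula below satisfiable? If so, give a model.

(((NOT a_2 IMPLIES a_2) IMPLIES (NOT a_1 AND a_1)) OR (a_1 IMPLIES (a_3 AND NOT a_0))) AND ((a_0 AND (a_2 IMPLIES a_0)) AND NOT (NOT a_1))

a_0=T, a_1=T, a_2=F, a_3=F

  ((NOT a_2 IMPLIES a_2) IMPLIES (NOT a_1 AND a_1)) OR (a_1 IMPLIES (a_3 AND NOT a_0)) = True
    (NOT a_2 IMPLIES a_2) IMPLIES (NOT a_1 AND a_1) = True
      NOT a_2 IMPLIES a_2 = False
        NOT a_2 = True
      NOT a_1 AND a_1 = False
        NOT a_1 = False
    a_1 IMPLIES (a_3 AND NOT a_0) = False
      a_3 AND NOT a_0 = False
        NOT a_0 = False
  (a_0 AND (a_2 IMPLIES a_0)) AND NOT (NOT a_1) = True
    a_0 AND (a_2 IMPLIES a_0) = True
      a_2 IMPLIES a_0 = True
    NOT (NOT a_1) = True
      NOT a_1 = False
Both conjuncts True, so the formula holds.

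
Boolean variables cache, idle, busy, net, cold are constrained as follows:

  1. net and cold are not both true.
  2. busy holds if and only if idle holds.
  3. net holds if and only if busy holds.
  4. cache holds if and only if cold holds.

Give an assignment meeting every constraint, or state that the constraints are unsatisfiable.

cache=F; idle=T; busy=T; net=T; cold=F

  (1) net=T, cold=F — not both ✓
  (2) busy=T, idle=T — same ✓
  (3) net=T, busy=T — same ✓
  (4) cache=F, cold=F — same ✓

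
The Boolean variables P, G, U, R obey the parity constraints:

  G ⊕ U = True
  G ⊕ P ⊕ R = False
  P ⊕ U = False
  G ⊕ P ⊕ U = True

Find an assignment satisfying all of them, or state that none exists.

P=F, G=T, U=F, R=T

G ⊕ U = T ⊕ F = True ✓
G ⊕ P ⊕ R = T ⊕ F ⊕ T = False ✓
P ⊕ U = F ⊕ F = False ✓
G ⊕ P ⊕ U = T ⊕ F ⊕ F = True ✓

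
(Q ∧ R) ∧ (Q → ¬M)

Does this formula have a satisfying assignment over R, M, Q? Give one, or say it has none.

R = True, M = False, Q = True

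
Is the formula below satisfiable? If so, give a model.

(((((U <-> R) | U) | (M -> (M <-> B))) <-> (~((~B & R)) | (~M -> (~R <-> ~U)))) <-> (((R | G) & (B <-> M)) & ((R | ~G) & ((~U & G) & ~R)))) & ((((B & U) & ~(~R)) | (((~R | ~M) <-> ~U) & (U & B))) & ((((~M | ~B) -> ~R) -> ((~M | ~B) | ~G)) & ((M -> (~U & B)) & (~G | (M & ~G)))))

Unsatisfiable — no assignment works.

Case U = True: the formula simplifies to ~((~((~B & R)) | (~M -> R))) & (((B & ~(~R)) | (~((~R | ~M)) & B)) & ((((~M | ~B) -> ~R) -> ((~M | ~B) | ~G)) & (~M & (~G | (M & ~G))))).
  R = True: the conjunct ~((~((~B & R)) | (~M -> R))) becomes ~((~(~B) | True)) = False.
  R = False: the conjunct ~((~((~B & R)) | (~M -> R))) becomes ~((True | M)) = False.
Case U = False: the conjunct ((B & U) & ~(~R)) | (((~R | ~M) <-> ~U) & (U & B)) becomes (False & ~(~R)) | ((~R | ~M) & False) = False.
Both cases fail — unsatisfiable.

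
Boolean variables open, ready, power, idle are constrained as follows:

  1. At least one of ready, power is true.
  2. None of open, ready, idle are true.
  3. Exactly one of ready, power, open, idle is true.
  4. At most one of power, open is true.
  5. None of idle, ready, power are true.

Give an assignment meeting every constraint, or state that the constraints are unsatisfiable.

Case ready = True:
  Constraint (2) is violated (ready=T) — contradiction.
Case ready = False:
  (1) with ready=F forces power = True.
  Constraint (5) is violated (power=T) — contradiction.
Both cases fail — unsatisfiable.

UNSATISFIABLE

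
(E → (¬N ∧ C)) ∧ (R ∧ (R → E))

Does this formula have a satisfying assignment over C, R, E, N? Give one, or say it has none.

C = True, R = True, E = True, N = False

  E → (¬N ∧ C) = True
    ¬N ∧ C = True
      ¬N = True
  R ∧ (R → E) = True
    R → E = True
Both conjuncts True, so the formula holds.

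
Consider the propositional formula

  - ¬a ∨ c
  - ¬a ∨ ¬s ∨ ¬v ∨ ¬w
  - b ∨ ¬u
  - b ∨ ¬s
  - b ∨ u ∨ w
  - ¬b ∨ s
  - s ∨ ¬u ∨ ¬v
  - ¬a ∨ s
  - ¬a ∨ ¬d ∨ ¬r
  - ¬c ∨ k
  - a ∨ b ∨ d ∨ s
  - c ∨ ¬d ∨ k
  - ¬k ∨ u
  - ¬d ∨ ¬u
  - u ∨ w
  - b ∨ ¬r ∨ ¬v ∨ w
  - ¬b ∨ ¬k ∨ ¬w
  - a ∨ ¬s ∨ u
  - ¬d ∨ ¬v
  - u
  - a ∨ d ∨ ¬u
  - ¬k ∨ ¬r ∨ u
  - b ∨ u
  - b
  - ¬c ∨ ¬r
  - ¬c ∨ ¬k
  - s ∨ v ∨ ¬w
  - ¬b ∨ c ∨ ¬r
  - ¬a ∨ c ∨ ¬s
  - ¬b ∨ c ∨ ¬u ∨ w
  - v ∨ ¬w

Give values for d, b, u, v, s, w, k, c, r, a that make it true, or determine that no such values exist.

Case b = True:
  (¬b ∨ s) forces s = True.
  (u) forces u = True.
  (¬d ∨ ¬u) forces d = False.
  (a ∨ d ∨ ¬u) forces a = True.
  (¬a ∨ c) forces c = True.
  (¬c ∨ k) forces k = True.
  Clause (¬c ∨ ¬k) is falsified — contradiction.
Case b = False:
  Clause (b) is falsified — contradiction.
Both cases fail, so the formula is unsatisfiable.

The formula is unsatisfiable.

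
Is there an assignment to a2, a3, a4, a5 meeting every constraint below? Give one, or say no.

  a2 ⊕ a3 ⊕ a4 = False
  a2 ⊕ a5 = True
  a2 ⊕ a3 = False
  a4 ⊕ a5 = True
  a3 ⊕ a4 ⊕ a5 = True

a2 = False, a3 = False, a4 = False, a5 = True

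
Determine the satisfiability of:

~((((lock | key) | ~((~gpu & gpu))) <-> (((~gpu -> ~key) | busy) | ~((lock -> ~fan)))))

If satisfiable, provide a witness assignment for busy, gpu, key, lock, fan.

busy: False; gpu: False; key: True; lock: False; fan: True

  ~((((lock | key) | ~((~gpu & gpu))) <-> (((~gpu -> ~key) | busy) | ~((lock -> ~fan))))) = True
    ((lock | key) | ~((~gpu & gpu))) <-> (((~gpu -> ~key) | busy) | ~((lock -> ~fan))) = False
      (lock | key) | ~((~gpu & gpu)) = True
        lock | key = True
        ~((~gpu & gpu)) = True
          ~gpu & gpu = False
            ~gpu = True
      ((~gpu -> ~key) | busy) | ~((lock -> ~fan)) = False
        (~gpu -> ~key) | busy = False
          ~gpu -> ~key = False
            ~gpu = True
            ~key = False
        ~((lock -> ~fan)) = False
          lock -> ~fan = True
            ~fan = False
The formula evaluates to True.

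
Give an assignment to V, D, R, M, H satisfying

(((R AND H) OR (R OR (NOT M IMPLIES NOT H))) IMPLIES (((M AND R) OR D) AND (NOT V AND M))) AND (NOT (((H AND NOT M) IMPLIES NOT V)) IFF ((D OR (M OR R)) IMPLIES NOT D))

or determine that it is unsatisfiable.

V = True, D = False, R = False, M = False, H = True

  ((R AND H) OR (R OR (NOT M IMPLIES NOT H))) IMPLIES (((M AND R) OR D) AND (NOT V AND M)) = True
    (R AND H) OR (R OR (NOT M IMPLIES NOT H)) = False
      R AND H = False
      R OR (NOT M IMPLIES NOT H) = False
        NOT M IMPLIES NOT H = False
          NOT M = True
          NOT H = False
    ((M AND R) OR D) AND (NOT V AND M) = False
      (M AND R) OR D = False
        M AND R = False
      NOT V AND M = False
        NOT V = False
  NOT (((H AND NOT M) IMPLIES NOT V)) IFF ((D OR (M OR R)) IMPLIES NOT D) = True
    NOT (((H AND NOT M) IMPLIES NOT V)) = True
      (H AND NOT M) IMPLIES NOT V = False
        H AND NOT M = True
          NOT M = True
        NOT V = False
    (D OR (M OR R)) IMPLIES NOT D = True
      D OR (M OR R) = False
        M OR R = False
      NOT D = True
Both conjuncts True, so the formula holds.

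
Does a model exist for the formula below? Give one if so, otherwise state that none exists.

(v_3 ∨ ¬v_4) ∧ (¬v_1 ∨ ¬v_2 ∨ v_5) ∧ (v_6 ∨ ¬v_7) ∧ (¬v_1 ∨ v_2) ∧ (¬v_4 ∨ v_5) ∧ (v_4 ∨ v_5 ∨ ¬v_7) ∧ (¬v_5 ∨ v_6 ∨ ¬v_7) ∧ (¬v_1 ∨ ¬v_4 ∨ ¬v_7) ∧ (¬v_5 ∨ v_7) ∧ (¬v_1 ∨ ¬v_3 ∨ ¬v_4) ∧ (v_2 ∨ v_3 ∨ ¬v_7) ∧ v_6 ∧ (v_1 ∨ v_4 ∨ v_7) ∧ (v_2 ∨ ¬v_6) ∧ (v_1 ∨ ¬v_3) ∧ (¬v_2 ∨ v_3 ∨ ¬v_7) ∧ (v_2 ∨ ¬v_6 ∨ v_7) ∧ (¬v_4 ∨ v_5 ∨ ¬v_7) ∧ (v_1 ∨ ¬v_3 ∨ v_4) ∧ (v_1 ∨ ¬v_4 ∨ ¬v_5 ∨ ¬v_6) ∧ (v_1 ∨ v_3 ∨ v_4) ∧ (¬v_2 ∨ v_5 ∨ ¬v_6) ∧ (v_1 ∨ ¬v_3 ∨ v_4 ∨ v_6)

v_1: True; v_2: True; v_3: True; v_4: False; v_5: True; v_6: True; v_7: True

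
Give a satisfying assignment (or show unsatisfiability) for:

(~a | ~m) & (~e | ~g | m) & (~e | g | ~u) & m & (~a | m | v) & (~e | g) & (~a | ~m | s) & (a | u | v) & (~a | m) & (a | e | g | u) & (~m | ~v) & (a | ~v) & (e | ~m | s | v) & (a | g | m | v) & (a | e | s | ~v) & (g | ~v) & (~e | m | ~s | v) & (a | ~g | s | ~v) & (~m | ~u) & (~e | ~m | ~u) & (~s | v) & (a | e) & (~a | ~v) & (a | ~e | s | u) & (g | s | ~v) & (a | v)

The formula is unsatisfiable.

Case m = True:
  (~a | ~m) forces a = False.
  (~m | ~v) forces v = False.
  Clause (a | v) is falsified — contradiction.
Case m = False:
  Clause (m) is falsified — contradiction.
Both cases fail, so the formula is unsatisfiable.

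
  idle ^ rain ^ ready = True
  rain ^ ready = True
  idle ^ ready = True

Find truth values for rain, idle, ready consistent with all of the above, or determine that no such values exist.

rain = False; idle = False; ready = True

idle ^ rain ^ ready = F ^ F ^ T = True ✓
rain ^ ready = F ^ T = True ✓
idle ^ ready = F ^ T = True ✓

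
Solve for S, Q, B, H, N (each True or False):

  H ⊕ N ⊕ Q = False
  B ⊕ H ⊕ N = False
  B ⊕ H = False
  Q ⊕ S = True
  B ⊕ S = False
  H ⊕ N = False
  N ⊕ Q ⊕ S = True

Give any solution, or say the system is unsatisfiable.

The formula is unsatisfiable.

Adding constraints 1, 2, 4, 5 mod 2: every variable appears an even number of times on the left, so the left side is 0.
But the right sides sum to 1 (mod 2). 0 ≠ 1 — the system is inconsistent.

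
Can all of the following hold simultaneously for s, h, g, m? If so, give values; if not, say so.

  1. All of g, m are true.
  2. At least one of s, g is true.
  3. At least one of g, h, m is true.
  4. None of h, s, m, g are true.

Unsatisfiable

Case g = True:
  Constraint (4) is violated (g=T) — contradiction.
Case g = False:
  Constraint (1) is violated (g=F) — contradiction.
Both cases fail — unsatisfiable.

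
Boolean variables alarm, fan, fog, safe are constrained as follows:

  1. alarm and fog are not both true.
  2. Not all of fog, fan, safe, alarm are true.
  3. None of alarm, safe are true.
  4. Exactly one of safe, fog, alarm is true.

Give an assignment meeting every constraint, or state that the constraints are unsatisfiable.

alarm: False, fan: False, fog: True, safe: False

  (1) alarm=F, fog=T — not both ✓
  (2) {fog, fan, safe, alarm}: 1/4 true — not all ✓
  (3) {alarm, safe}: 0 true — none ✓
  (4) {safe, fog, alarm}: 1 true — exactly one ✓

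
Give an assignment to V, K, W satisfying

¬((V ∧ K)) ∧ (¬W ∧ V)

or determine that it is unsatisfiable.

V = True, K = False, W = False

  ¬((V ∧ K)) = True
    V ∧ K = False
  ¬W ∧ V = True
    ¬W = True
Both conjuncts True, so the formula holds.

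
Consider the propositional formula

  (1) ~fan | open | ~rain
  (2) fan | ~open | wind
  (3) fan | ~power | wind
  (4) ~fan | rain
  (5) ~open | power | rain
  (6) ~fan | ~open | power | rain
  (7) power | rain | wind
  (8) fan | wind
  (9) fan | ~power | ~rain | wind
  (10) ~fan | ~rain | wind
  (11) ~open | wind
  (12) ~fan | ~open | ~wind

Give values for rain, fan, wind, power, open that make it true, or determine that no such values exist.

rain=F, fan=F, wind=T, power=F, open=F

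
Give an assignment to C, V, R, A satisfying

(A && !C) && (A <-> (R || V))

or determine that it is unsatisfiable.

C = False, V = False, R = True, A = True

  A && !C = True
    !C = True
  A <-> (R || V) = True
    R || V = True
Both conjuncts True, so the formula holds.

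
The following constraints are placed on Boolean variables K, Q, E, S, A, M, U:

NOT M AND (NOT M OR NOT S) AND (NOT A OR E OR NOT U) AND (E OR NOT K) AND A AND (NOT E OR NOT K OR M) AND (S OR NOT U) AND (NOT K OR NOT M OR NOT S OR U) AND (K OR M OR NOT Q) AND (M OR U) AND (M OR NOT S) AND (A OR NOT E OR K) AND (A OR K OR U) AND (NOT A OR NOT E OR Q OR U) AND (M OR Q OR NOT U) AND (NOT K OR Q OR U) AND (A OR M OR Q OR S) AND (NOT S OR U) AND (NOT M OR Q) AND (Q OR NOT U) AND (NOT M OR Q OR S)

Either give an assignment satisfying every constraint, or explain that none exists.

Case S = True:
  (NOT M) forces M = False.
  Clause (M OR NOT S) is falsified — contradiction.
Case S = False:
  (NOT M) forces M = False.
  (A) forces A = True.
  (S OR NOT U) forces U = False.
  Clause (M OR U) is falsified — contradiction.
Both cases fail, so the formula is unsatisfiable.

No satisfying assignment exists.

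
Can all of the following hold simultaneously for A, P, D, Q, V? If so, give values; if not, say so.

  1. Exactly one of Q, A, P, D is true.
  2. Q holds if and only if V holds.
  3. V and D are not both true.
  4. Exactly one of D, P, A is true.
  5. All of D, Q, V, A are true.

Case A = True:
  (1) with A=T forces Q = False.
  Constraint (5) is violated (Q=F) — contradiction.
Case A = False:
  Constraint (5) is violated (A=F) — contradiction.
Both cases fail — unsatisfiable.

The formula is unsatisfiable.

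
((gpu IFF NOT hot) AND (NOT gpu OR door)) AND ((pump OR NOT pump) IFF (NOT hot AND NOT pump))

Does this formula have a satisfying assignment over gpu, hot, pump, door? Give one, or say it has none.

gpu = True, hot = False, pump = False, door = True

  (gpu IFF NOT hot) AND (NOT gpu OR door) = True
    gpu IFF NOT hot = True
      NOT hot = True
    NOT gpu OR door = True
      NOT gpu = False
  (pump OR NOT pump) IFF (NOT hot AND NOT pump) = True
    pump OR NOT pump = True
      NOT pump = True
    NOT hot AND NOT pump = True
      NOT hot = True
      NOT pump = True
Both conjuncts True, so the formula holds.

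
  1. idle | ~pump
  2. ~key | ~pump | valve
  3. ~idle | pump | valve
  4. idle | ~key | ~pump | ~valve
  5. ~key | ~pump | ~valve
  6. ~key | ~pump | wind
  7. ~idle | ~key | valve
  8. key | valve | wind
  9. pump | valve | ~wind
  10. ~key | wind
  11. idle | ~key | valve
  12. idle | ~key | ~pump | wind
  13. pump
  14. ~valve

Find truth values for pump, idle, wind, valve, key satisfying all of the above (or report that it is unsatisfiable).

Unit clause (pump) forces pump = True.
Unit clause (~valve) forces valve = False.
In (idle | ~pump) only idle is left, so idle = True.
In (~key | ~pump | valve) only ~key is left, so key = False.
In (key | valve | wind) only wind is left, so wind = True.
All clauses satisfied.

pump: True; idle: True; wind: True; valve: False; key: False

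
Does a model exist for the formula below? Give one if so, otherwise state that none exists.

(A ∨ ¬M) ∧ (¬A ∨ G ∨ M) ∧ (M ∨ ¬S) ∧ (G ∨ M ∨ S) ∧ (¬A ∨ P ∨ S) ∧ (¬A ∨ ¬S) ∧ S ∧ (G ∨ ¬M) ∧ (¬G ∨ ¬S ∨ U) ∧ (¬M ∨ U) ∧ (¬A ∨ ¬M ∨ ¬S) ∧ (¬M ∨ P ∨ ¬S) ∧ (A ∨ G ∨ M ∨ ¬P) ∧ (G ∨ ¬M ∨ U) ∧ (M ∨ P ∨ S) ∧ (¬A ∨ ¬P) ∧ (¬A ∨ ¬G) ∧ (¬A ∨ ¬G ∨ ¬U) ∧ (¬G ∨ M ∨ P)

Unsatisfiable — no assignment works.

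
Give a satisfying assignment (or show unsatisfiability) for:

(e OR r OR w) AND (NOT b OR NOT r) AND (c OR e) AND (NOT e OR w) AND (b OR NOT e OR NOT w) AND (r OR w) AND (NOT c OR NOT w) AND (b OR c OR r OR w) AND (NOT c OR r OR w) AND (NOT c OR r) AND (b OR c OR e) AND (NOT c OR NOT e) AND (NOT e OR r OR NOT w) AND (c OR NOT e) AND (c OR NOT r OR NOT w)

Try r = False:
  (r OR w) forces w = True.
  (NOT c OR NOT w) forces c = False.
  (c OR e) forces e = True.
  clause (NOT e OR r OR NOT w) is falsified — backtrack.
So r = True.
  then (NOT b OR NOT r) forces b = False.
Set e = False.
  then (c OR e) forces c = True.
  then (NOT c OR NOT w) forces w = False.
All clauses satisfied.

r=T; b=F; e=F; c=T; w=F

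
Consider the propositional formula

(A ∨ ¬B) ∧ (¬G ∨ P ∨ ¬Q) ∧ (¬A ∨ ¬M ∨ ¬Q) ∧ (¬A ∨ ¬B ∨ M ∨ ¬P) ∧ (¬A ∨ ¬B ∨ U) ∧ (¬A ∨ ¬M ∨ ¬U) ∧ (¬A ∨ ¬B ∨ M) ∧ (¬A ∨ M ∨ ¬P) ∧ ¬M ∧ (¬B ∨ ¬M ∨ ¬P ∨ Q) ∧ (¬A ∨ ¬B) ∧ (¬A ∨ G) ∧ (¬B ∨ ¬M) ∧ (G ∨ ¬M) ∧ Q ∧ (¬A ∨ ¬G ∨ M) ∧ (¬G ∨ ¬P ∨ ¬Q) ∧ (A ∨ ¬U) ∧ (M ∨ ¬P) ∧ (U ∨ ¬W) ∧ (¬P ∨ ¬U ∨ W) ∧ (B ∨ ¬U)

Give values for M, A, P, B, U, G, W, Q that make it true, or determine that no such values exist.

Unit clause (¬M) forces M = False.
Unit clause (Q) forces Q = True.
In (M ∨ ¬P) only ¬P is left, so P = False.
In (¬G ∨ P ∨ ¬Q) only ¬G is left, so G = False.
In (¬A ∨ G) only ¬A is left, so A = False.
In (A ∨ ¬U) only ¬U is left, so U = False.
In (U ∨ ¬W) only ¬W is left, so W = False.
In (A ∨ ¬B) only ¬B is left, so B = False.
All clauses satisfied.

M=F; A=F; P=F; B=F; U=F; G=F; W=F; Q=T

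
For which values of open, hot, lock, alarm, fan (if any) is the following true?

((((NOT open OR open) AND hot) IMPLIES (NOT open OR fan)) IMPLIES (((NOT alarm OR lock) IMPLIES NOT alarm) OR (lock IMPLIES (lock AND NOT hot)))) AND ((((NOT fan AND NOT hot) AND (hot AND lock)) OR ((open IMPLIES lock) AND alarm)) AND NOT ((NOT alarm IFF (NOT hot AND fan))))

open: False; hot: False; lock: False; alarm: True; fan: True

  (((NOT open OR open) AND hot) IMPLIES (NOT open OR fan)) IMPLIES (((NOT alarm OR lock) IMPLIES NOT alarm) OR (lock IMPLIES (lock AND NOT hot))) = True
    ((NOT open OR open) AND hot) IMPLIES (NOT open OR fan) = True
      (NOT open OR open) AND hot = False
        NOT open OR open = True
          NOT open = True
      NOT open OR fan = True
        NOT open = True
    ((NOT alarm OR lock) IMPLIES NOT alarm) OR (lock IMPLIES (lock AND NOT hot)) = True
      (NOT alarm OR lock) IMPLIES NOT alarm = True
        NOT alarm OR lock = False
          NOT alarm = False
        NOT alarm = False
      lock IMPLIES (lock AND NOT hot) = True
        lock AND NOT hot = False
          NOT hot = True
  (((NOT fan AND NOT hot) AND (hot AND lock)) OR ((open IMPLIES lock) AND alarm)) AND NOT ((NOT alarm IFF (NOT hot AND fan))) = True
    ((NOT fan AND NOT hot) AND (hot AND lock)) OR ((open IMPLIES lock) AND alarm) = True
      (NOT fan AND NOT hot) AND (hot AND lock) = False
        NOT fan AND NOT hot = False
          NOT fan = False
          NOT hot = True
        hot AND lock = False
      (open IMPLIES lock) AND alarm = True
        open IMPLIES lock = True
    NOT ((NOT alarm IFF (NOT hot AND fan))) = True
      NOT alarm IFF (NOT hot AND fan) = False
        NOT alarm = False
        NOT hot AND fan = True
          NOT hot = True
Both conjuncts True, so the formula holds.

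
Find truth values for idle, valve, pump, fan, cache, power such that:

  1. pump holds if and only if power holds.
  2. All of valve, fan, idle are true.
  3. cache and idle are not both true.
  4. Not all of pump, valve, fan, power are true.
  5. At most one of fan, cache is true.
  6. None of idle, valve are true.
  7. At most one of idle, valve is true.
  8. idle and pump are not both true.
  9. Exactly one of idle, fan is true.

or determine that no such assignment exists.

Unsatisfiable — no assignment works.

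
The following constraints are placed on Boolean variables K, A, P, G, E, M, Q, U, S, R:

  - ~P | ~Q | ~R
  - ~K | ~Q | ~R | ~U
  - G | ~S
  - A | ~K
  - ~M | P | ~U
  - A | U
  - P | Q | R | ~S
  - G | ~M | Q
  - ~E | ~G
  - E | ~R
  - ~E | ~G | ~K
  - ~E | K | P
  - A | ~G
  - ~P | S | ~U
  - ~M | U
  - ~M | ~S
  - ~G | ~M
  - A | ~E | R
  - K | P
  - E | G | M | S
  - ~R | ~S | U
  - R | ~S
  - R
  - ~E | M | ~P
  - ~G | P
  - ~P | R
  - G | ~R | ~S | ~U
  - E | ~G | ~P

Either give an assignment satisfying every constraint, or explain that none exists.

K: True, A: True, P: False, G: False, E: True, M: False, Q: False, U: False, S: False, R: True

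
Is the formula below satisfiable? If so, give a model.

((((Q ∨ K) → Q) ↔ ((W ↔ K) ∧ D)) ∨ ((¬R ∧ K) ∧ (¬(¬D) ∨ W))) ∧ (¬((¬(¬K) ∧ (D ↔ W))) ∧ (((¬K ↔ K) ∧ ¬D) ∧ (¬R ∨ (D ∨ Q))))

The conjunct ¬K ↔ K is unsatisfiable on its own:
  K=F: evaluates to False.
  K=T: evaluates to False.
So the whole conjunction is unsatisfiable.

Unsatisfiable — no assignment works.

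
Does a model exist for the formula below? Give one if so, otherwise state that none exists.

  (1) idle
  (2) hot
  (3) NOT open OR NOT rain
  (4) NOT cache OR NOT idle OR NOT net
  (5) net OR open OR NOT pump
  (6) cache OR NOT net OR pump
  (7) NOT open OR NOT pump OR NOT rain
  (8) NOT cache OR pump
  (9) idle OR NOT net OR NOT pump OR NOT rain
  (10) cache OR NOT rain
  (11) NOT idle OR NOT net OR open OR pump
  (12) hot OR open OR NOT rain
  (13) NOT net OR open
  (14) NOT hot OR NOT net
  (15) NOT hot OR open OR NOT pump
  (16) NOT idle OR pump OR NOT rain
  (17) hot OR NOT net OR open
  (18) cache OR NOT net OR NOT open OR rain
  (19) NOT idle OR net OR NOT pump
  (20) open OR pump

Unit clause (idle) forces idle = True.
Unit clause (hot) forces hot = True.
In (NOT hot OR NOT net) only NOT net is left, so net = False.
In (NOT idle OR net OR NOT pump) only NOT pump is left, so pump = False.
In (open OR pump) only open is left, so open = True.
In (NOT open OR NOT rain) only NOT rain is left, so rain = False.
In (NOT cache OR pump) only NOT cache is left, so cache = False.
All clauses satisfied.

pump=F; net=F; idle=T; hot=T; cache=F; open=T; rain=F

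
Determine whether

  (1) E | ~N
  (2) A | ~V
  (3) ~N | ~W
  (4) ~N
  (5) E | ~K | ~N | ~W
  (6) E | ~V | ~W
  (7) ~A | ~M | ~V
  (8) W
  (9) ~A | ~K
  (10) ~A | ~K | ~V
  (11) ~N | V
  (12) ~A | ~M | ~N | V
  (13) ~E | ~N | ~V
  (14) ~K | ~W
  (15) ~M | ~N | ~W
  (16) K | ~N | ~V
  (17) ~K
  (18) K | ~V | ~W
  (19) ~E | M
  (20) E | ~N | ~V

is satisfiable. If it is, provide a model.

Unit clause (~N) forces N = False.
Unit clause (W) forces W = True.
In (~K | ~W) only ~K is left, so K = False.
In (K | ~V | ~W) only ~V is left, so V = False.
Set M = True.
Set A = True.
Set E = True.
All clauses satisfied.

M = True; W = True; V = False; K = False; N = False; A = True; E = True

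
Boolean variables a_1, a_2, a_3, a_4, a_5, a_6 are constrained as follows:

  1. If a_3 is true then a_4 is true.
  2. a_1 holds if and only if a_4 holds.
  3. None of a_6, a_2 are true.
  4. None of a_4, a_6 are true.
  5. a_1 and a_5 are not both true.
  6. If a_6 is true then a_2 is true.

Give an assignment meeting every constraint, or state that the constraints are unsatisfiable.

a_1=F, a_2=F, a_3=F, a_4=F, a_5=T, a_6=F

  (1) a_3=F ⇒ a_4: vacuous ✓
  (2) a_1=F, a_4=F — same ✓
  (3) {a_6, a_2}: 0 true — none ✓
  (4) {a_4, a_6}: 0 true — none ✓
  (5) a_1=F, a_5=T — not both ✓
  (6) a_6=F ⇒ a_2: vacuous ✓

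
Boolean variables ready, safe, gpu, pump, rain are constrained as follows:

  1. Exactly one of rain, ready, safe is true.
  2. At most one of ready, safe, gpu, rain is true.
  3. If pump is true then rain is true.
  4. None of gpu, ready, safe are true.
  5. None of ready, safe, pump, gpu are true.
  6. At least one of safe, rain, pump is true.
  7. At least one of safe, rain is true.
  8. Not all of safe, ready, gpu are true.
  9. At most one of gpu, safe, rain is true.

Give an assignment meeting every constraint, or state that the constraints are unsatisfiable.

ready = False, safe = False, gpu = False, pump = False, rain = True

  (1) {rain, ready, safe}: 1 true — exactly one ✓
  (2) {ready, safe, gpu, rain}: 1 true — at most one ✓
  (3) pump=F ⇒ rain: vacuous ✓
  (4) {gpu, ready, safe}: 0 true — none ✓
  (5) {ready, safe, pump, gpu}: 0 true — none ✓
  (6) {safe, rain, pump}: 1 true — at least one ✓
  (7) {safe, rain}: 1 true — at least one ✓
  (8) {safe, ready, gpu}: 0/3 true — not all ✓
  (9) {gpu, safe, rain}: 1 true — at most one ✓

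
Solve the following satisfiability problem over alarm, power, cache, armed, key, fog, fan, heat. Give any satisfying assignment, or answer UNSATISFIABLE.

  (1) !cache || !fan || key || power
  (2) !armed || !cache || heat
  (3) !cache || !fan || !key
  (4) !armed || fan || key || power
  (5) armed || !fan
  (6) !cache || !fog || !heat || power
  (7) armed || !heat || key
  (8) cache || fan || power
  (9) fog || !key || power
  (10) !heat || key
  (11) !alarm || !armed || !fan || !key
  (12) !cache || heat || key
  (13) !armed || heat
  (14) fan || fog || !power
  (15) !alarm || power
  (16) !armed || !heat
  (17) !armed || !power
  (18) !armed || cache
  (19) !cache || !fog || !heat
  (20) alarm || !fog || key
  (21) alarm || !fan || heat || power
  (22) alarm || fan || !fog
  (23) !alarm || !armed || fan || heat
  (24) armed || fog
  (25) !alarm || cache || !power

alarm = True, power = True, cache = True, armed = False, key = True, fog = True, fan = False, heat = False

Set alarm = True.
  then (!alarm || power) forces power = True.
  then (!armed || !power) forces armed = False.
  then (armed || fog) forces fog = True.
  then (!alarm || cache || !power) forces cache = True.
  then (armed || !fan) forces fan = False.
  then (!cache || !fog || !heat) forces heat = False.
  then (!cache || heat || key) forces key = True.
All clauses satisfied.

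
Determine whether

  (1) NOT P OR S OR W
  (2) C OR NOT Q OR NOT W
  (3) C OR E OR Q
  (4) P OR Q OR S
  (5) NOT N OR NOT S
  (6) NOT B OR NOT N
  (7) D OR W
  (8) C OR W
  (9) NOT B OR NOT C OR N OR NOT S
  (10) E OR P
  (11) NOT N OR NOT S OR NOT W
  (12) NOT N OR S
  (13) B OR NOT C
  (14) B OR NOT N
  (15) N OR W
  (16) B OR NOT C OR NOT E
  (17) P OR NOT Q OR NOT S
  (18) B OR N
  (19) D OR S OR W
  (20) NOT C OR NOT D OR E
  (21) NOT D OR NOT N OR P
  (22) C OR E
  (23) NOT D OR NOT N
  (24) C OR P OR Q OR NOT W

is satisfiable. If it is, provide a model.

W: True; Q: False; P: True; E: True; B: True; C: True; D: True; N: False; S: False

Try W = False:
  (D OR W) forces D = True.
  (C OR W) forces C = True.
  (B OR NOT C) forces B = True.
  (NOT B OR NOT N) forces N = False.
  clause (N OR W) is falsified — backtrack.
So W = True.
Set Q = False.
Set P = True.
Set E = True.
Set B = True.
  then (NOT B OR NOT N) forces N = False.
Set C = True.
  then (NOT B OR NOT C OR N OR NOT S) forces S = False.
Set D = True.
All clauses satisfied.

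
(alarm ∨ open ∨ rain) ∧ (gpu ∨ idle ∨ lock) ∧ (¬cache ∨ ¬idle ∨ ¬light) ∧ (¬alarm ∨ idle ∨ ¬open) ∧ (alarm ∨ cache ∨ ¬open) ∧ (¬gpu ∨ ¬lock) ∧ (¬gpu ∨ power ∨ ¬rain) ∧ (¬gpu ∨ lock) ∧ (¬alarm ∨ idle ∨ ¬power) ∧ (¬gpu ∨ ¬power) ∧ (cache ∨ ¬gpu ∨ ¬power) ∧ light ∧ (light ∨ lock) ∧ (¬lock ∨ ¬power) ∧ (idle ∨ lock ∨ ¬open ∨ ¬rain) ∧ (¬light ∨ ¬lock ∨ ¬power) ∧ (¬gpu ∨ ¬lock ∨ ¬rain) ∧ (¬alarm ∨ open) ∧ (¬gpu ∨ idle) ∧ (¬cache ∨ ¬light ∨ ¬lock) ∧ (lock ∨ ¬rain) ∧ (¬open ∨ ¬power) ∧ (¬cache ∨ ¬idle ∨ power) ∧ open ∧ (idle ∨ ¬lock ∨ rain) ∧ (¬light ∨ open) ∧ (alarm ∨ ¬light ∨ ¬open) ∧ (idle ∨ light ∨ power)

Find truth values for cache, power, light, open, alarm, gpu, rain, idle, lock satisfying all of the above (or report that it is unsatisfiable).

cache = False, power = False, light = True, open = True, alarm = True, gpu = False, rain = False, idle = True, lock = False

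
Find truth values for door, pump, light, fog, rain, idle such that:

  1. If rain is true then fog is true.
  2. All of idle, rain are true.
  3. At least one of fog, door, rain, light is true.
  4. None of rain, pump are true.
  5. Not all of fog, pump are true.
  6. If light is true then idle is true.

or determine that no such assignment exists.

Case rain = True:
  Constraint (4) is violated (rain=T) — contradiction.
Case rain = False:
  Constraint (2) is violated (rain=F) — contradiction.
Both cases fail — unsatisfiable.

The formula is unsatisfiable.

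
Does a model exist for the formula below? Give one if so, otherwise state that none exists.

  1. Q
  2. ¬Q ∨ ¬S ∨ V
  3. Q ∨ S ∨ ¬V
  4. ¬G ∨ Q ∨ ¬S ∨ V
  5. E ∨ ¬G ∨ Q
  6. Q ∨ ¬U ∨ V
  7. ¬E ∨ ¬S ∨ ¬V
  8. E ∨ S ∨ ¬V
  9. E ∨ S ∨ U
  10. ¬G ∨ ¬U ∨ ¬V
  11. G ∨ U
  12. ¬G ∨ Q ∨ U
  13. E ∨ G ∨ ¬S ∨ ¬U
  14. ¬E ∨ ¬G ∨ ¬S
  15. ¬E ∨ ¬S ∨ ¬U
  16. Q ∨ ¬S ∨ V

E=F, U=T, G=T, Q=T, V=F, S=F

Unit clause (Q) forces Q = True.
Set E = False.
Set U = True.
Set G = True.
  then (¬G ∨ ¬U ∨ ¬V) forces V = False.
  then (¬Q ∨ ¬S ∨ V) forces S = False.
All clauses satisfied.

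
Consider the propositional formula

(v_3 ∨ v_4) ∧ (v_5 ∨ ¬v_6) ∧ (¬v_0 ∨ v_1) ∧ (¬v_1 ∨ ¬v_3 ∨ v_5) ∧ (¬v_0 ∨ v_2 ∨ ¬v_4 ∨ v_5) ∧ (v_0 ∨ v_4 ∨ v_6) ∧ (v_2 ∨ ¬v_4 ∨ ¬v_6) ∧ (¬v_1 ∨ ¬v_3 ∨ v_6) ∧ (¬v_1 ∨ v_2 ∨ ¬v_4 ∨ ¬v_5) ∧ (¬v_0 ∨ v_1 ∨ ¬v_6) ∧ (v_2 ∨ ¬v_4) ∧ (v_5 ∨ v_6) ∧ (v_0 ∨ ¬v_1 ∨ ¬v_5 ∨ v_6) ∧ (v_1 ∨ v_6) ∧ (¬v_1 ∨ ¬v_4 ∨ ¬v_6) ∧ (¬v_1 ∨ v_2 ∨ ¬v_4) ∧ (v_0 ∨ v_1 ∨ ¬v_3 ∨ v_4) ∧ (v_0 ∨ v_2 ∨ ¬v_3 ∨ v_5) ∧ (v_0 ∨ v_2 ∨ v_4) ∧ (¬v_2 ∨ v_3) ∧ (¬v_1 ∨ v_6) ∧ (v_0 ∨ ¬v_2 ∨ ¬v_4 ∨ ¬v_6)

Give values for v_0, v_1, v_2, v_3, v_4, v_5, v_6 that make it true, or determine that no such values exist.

Set v_0 = True.
  then (¬v_0 ∨ v_1) forces v_1 = True.
  then (¬v_1 ∨ v_6) forces v_6 = True.
  then (v_5 ∨ ¬v_6) forces v_5 = True.
  then (¬v_1 ∨ ¬v_4 ∨ ¬v_6) forces v_4 = False.
  then (v_3 ∨ v_4) forces v_3 = True.
Set v_2 = True.
All clauses satisfied.

v_0: True, v_1: True, v_2: True, v_3: True, v_4: False, v_5: True, v_6: True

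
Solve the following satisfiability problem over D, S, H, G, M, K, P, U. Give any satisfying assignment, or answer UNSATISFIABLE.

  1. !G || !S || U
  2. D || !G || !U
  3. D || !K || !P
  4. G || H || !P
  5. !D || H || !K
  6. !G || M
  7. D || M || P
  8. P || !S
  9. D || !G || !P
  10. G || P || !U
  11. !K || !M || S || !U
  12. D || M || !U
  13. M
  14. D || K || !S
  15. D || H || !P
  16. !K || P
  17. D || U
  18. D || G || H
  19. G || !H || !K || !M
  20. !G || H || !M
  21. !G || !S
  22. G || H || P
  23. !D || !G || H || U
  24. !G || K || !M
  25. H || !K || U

D=T, S=F, H=T, G=F, M=T, K=F, P=F, U=F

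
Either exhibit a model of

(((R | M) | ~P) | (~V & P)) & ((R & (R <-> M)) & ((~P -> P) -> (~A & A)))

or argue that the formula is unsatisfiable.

A: True, M: True, P: False, R: True, V: False

  ((R | M) | ~P) | (~V & P) = True
    (R | M) | ~P = True
      R | M = True
      ~P = True
    ~V & P = False
      ~V = True
  (R & (R <-> M)) & ((~P -> P) -> (~A & A)) = True
    R & (R <-> M) = True
      R <-> M = True
    (~P -> P) -> (~A & A) = True
      ~P -> P = False
        ~P = True
      ~A & A = False
        ~A = False
Both conjuncts True, so the formula holds.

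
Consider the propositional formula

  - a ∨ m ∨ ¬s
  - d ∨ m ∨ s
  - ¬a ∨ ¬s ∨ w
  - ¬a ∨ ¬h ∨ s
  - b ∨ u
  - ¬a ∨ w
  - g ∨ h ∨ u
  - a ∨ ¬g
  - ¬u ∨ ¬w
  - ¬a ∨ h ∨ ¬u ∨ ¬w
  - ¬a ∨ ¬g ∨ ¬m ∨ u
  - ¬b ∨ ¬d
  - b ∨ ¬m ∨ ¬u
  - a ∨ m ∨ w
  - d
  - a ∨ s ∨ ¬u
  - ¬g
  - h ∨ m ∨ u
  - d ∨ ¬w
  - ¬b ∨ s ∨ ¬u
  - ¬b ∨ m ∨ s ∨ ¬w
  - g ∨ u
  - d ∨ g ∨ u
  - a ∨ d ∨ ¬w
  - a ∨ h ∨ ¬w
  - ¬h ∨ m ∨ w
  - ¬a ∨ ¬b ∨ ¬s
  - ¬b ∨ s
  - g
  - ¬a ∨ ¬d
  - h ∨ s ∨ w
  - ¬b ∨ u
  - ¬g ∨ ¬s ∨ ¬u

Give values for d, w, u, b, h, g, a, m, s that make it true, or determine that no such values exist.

The formula is unsatisfiable.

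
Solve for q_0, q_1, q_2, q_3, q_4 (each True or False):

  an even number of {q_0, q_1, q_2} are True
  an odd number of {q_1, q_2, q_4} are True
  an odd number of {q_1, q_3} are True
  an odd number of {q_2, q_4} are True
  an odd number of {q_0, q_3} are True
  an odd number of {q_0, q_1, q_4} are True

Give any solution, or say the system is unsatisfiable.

q_0 = False, q_1 = False, q_2 = False, q_3 = True, q_4 = True

{q_0, q_1, q_2}: 0 true → even ✓
{q_1, q_2, q_4}: 1 true → odd ✓
{q_1, q_3}: 1 true → odd ✓
{q_2, q_4}: 1 true → odd ✓
{q_0, q_3}: 1 true → odd ✓
{q_0, q_1, q_4}: 1 true → odd ✓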